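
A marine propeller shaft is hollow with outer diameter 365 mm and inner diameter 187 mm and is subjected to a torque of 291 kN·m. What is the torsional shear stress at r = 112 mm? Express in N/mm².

J = π(d_o⁴ − d_i⁴)/32 = π(0.365⁴ − 0.187⁴)/32 = 1.622×10^-3 m⁴.
Shear stress varies linearly with radius: τ = T·r/J = 291000 × 0.112 / 1.622×10^-3 = 2.009×10^7 Pa.

20.1 N/mm²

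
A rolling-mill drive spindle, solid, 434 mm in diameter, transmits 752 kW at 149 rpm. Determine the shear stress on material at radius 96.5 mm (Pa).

ω = 2π·149/60 = 15.60 rad/s, so T = P/ω = 752×10³ / 15.60 = 48200 N·m.
J = πd⁴/32 = π(0.434)⁴/32 = 3.483×10^-3 m⁴.
Shear stress varies linearly with radius: τ = T·r/J = 48200 × 0.0965 / 3.483×10^-3 = 1.335×10^6 Pa.

1.34e6 Pa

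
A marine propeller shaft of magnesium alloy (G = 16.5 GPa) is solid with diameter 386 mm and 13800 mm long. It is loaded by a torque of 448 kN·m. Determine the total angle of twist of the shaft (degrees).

9.85°

J = πd⁴/32 = π(0.386)⁴/32 = 2.179×10^-3 m⁴.
θ = T·L/(G·J) = 448000 × 13.8 / (16.5×10⁹ × 2.179×10^-3) = 0.1719 rad.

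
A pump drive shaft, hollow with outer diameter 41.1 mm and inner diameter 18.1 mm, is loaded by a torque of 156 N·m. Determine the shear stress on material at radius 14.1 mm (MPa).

J = π(d_o⁴ − d_i⁴)/32 = π(0.0411⁴ − 0.0181⁴)/32 = 2.696×10^-7 m⁴.
Shear stress varies linearly with radius: τ = T·r/J = 156.0 × 0.0141 / 2.696×10^-7 = 8.159×10^6 Pa.

8.16 MPa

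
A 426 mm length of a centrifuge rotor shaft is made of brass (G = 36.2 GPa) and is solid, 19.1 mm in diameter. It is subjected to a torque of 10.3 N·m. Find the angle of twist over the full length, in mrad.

J = πd⁴/32 = π(0.0191)⁴/32 = 1.307×10^-8 m⁴.
θ = T·L/(G·J) = 10.30 × 0.426 / (36.2×10⁹ × 1.307×10^-8) = 9.277×10^-3 rad.

9.28 mrad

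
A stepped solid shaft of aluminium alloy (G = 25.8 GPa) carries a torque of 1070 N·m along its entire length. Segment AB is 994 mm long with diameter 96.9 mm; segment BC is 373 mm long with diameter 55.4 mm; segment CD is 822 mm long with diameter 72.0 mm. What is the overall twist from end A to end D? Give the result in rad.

J_AB = π(0.0969)⁴/32 = 8.66×10^-6 m⁴; J_BC = π(0.0554)⁴/32 = 9.25×10^-7 m⁴; J_CD = π(0.0720)⁴/32 = 2.64×10^-6 m⁴.
θ = (T/G)·Σ L_i/J_i = (1070/25.8×10⁹)·(0.994/8.66×10^-6 + 0.373/9.25×10^-7 + 0.822/2.64×10^-6) = 0.03441 rad.

0.0344 rad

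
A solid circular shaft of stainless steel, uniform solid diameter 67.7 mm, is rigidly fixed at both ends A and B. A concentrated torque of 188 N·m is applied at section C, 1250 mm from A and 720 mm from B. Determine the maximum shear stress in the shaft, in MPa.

1.96 MPa

With uniform GJ and both ends fixed, compatibility θ_AC = θ_CB gives T_A·a = T_B·b, together with T_A + T_B = T₀.
T_A = T₀·b/(a+b) = 188.0·720/1970 = 68.71 N·m; T_B = 119.3 N·m.
τ in each portion: τ_AC = 1.13×10^6 Pa, τ_CB = 1.96×10^6 Pa; maximum is in CB.
τ_max = T_CB·r/J = 119.3·0.0338/2.06×10^-6 = 1.958×10^6 Pa.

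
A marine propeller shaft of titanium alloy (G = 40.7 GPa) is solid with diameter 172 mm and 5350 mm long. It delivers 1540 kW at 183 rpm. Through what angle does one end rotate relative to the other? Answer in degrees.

7.04°

ω = 2π·183/60 = 19.16 rad/s, so T = P/ω = 1540×10³ / 19.16 = 80360 N·m.
J = πd⁴/32 = π(0.172)⁴/32 = 8.592×10^-5 m⁴.
θ = T·L/(G·J) = 80360 × 5.35 / (40.7×10⁹ × 8.592×10^-5) = 0.1229 rad.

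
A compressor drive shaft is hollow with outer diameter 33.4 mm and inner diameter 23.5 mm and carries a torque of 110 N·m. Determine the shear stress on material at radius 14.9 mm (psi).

2580 psi

J = π(d_o⁴ − d_i⁴)/32 = π(0.0334⁴ − 0.0235⁴)/32 = 9.223×10^-8 m⁴.
Shear stress varies linearly with radius: τ = T·r/J = 110.0 × 0.0149 / 9.223×10^-8 = 1.777×10^7 Pa.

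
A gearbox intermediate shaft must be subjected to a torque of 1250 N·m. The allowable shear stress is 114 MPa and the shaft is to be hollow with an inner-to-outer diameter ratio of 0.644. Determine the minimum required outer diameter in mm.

For a hollow shaft with d_i/d_o = 0.644: τ_max = 16T/(π d_o³ (1−k⁴)), so d_o = [16T/(π τ_allow (1−k⁴))]^(1/3) = [16·1250/(π·1.14×10^8·0.8280)]^(1/3) = 0.04071 m.

40.7 mm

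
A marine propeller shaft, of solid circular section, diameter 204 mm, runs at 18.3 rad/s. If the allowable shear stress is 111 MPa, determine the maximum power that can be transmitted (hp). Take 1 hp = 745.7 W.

4540 hp

J = πd⁴/32 = π(0.204)⁴/32 = 1.700×10^-4 m⁴.
T_max = τ_allow·J/r = 1.11×10^8 × 1.700×10^-4 / 0.102 = 185000 N·m.
ω = 18.3 rad/s, so P_max = T_max·ω = 3.386×10^6 W.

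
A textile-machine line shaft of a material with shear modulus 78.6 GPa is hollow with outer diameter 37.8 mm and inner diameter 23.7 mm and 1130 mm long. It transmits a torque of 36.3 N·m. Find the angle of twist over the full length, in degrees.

0.176°

J = π(d_o⁴ − d_i⁴)/32 = π(0.0378⁴ − 0.0237⁴)/32 = 1.695×10^-7 m⁴.
θ = T·L/(G·J) = 36.30 × 1.13 / (78.6×10⁹ × 1.695×10^-7) = 3.080×10^-3 rad.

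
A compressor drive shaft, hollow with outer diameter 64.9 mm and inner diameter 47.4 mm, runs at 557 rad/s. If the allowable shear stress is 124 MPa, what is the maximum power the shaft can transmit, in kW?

2650 kW

J = π(d_o⁴ − d_i⁴)/32 = π(0.0649⁴ − 0.0474⁴)/32 = 1.246×10^-6 m⁴.
T_max = τ_allow·J/r = 1.24×10^8 × 1.246×10^-6 / 0.0324 = 4762 N·m.
ω = 557 rad/s, so P_max = T_max·ω = 2.652×10^6 W.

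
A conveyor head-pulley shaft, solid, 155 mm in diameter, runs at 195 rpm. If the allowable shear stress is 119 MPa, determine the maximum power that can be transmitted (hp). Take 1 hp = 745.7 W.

J = πd⁴/32 = π(0.155)⁴/32 = 5.667×10^-5 m⁴.
T_max = τ_allow·J/r = 1.19×10^8 × 5.667×10^-5 / 0.0775 = 87010 N·m.
ω = 2π·195/60 = 20.42 rad/s, so P_max = T_max·ω = 1.777×10^6 W.

2380 hp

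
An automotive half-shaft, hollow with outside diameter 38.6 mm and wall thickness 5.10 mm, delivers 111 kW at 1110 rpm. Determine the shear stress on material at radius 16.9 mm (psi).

15200 psi

ω = 2π·1110/60 = 116.2 rad/s, so T = P/ω = 111×10³ / 116.2 = 954.9 N·m.
J = π(d_o⁴ − d_i⁴)/32 = π(0.0386⁴ − 0.0284⁴)/32 = 1.541×10^-7 m⁴.
Shear stress varies linearly with radius: τ = T·r/J = 954.9 × 0.0169 / 1.541×10^-7 = 1.047×10^8 Pa.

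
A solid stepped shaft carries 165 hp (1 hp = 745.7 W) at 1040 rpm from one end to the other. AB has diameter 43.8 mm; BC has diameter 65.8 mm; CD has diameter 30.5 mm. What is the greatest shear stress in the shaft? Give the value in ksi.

29.4 ksi

ω = 2π·1040/60 = 108.9 rad/s, so T = P/ω = 165×745.7 / 108.9 = 1130 N·m.
Under the same torque, τ_max = 16T/(πd³) is largest where d is smallest — segment CD (d = 30.5 mm).
τ_max = 16·1130/(π·(0.0305)³) = 2.028×10^8 Pa.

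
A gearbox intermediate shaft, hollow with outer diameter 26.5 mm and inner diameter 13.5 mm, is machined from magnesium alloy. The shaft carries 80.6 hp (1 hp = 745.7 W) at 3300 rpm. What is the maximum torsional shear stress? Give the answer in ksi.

ω = 2π·3300/60 = 345.6 rad/s, so T = P/ω = 80.6×745.7 / 345.6 = 173.9 N·m.
J = π(d_o⁴ − d_i⁴)/32 = π(0.0265⁴ − 0.0135⁴)/32 = 4.515×10^-8 m⁴.
τ_max = T·r/J = 173.9 × 0.0132 / 4.515×10^-8 = 5.104×10^7 Pa.

7.40 ksi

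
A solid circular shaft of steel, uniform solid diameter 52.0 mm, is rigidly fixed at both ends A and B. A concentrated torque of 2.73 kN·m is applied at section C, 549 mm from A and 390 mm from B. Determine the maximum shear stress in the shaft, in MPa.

With uniform GJ and both ends fixed, compatibility θ_AC = θ_CB gives T_A·a = T_B·b, together with T_A + T_B = T₀.
T_A = T₀·b/(a+b) = 2730·390/939.0 = 1134 N·m; T_B = 1596 N·m.
τ in each portion: τ_AC = 4.11×10^7 Pa, τ_CB = 5.78×10^7 Pa; maximum is in CB.
τ_max = T_CB·r/J = 1596·0.0260/7.18×10^-7 = 5.781×10^7 Pa.

57.8 MPa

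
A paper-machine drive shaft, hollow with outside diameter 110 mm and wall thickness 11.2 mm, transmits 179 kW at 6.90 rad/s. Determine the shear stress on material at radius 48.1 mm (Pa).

1.45e8 Pa

ω = 6.90 rad/s, so T = P/ω = 179×10³ / 6.900 = 25940 N·m.
J = π(d_o⁴ − d_i⁴)/32 = π(0.110⁴ − 0.0876⁴)/32 = 8.593×10^-6 m⁴.
Shear stress varies linearly with radius: τ = T·r/J = 25940 × 0.0481 / 8.593×10^-6 = 1.452×10^8 Pa.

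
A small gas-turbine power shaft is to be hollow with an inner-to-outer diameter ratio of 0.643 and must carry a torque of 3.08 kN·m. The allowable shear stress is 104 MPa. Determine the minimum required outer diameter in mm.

For a hollow shaft with d_i/d_o = 0.643: τ_max = 16T/(π d_o³ (1−k⁴)), so d_o = [16T/(π τ_allow (1−k⁴))]^(1/3) = [16·3080/(π·1.04×10^8·0.8291)]^(1/3) = 0.05666 m.

56.7 mm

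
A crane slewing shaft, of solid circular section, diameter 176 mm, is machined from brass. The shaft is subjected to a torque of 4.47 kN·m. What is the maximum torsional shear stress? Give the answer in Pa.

4.18e6 Pa

J = πd⁴/32 = π(0.176)⁴/32 = 9.420×10^-5 m⁴.
τ_max = T·r/J = 4470 × 0.0880 / 9.420×10^-5 = 4.176×10^6 Pa.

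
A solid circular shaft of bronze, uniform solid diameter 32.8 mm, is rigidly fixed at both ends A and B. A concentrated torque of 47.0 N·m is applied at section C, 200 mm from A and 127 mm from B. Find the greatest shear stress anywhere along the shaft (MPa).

With uniform GJ and both ends fixed, compatibility θ_AC = θ_CB gives T_A·a = T_B·b, together with T_A + T_B = T₀.
T_A = T₀·b/(a+b) = 47.00·127/327.0 = 18.25 N·m; T_B = 28.75 N·m.
τ in each portion: τ_AC = 2.63×10^6 Pa, τ_CB = 4.15×10^6 Pa; maximum is in CB.
τ_max = T_CB·r/J = 28.75·0.0164/1.14×10^-7 = 4.149×10^6 Pa.

4.15 MPa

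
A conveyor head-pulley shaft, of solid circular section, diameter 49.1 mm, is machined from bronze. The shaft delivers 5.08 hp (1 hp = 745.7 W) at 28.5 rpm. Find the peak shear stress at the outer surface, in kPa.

ω = 2π·28.5/60 = 2.985 rad/s, so T = P/ω = 5.08×745.7 / 2.985 = 1269 N·m.
J = πd⁴/32 = π(0.0491)⁴/32 = 5.706×10^-7 m⁴.
τ_max = T·r/J = 1269 × 0.0246 / 5.706×10^-7 = 5.461×10^7 Pa.

54600 kPa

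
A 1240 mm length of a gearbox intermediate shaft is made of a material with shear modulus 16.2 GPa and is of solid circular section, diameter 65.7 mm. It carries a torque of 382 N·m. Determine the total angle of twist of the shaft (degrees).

J = πd⁴/32 = π(0.0657)⁴/32 = 1.829×10^-6 m⁴.
θ = T·L/(G·J) = 382.0 × 1.24 / (16.2×10⁹ × 1.829×10^-6) = 0.01598 rad.

0.916°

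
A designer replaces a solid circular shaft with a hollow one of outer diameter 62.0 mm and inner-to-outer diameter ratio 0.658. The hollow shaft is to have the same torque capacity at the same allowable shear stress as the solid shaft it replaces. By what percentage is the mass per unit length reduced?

Equal τ_max and T ⇒ the solid shaft needs d_s³ = d_o³(1−k⁴), so d_s = 62.0·(1−0.658⁴)^(1/3) = 57.85 mm.
Area ratio A_h/A_s = d_o²(1−k²)/d_s² = (1−k²)/(1−k⁴)^(2/3) = 0.6512.
Mass saving = 1 − 0.6512 = 34.9 %.

34.9 %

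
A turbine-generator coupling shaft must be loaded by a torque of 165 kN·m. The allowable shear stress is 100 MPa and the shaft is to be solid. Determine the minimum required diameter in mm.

203 mm

For a solid shaft τ_max = 16T/(πd³), so d = (16T/(π τ_allow))^(1/3) = (16·165000/(π·1.00×10^8))^(1/3) = 0.2033 m.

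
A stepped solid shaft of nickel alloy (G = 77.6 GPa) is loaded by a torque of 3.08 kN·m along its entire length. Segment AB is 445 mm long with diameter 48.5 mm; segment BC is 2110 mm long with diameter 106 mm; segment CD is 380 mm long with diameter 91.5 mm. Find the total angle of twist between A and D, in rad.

J_AB = π(0.0485)⁴/32 = 5.43×10^-7 m⁴; J_BC = π(0.106)⁴/32 = 1.24×10^-5 m⁴; J_CD = π(0.0915)⁴/32 = 6.88×10^-6 m⁴.
θ = (T/G)·Σ L_i/J_i = (3080/77.6×10⁹)·(0.445/5.43×10^-7 + 2.11/1.24×10^-5 + 0.380/6.88×10^-6) = 0.04146 rad.

0.0415 rad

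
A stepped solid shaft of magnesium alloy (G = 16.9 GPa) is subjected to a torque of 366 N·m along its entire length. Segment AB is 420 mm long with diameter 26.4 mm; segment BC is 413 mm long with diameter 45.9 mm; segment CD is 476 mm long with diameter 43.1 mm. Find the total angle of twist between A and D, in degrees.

13.8°

J_AB = π(0.0264)⁴/32 = 4.77×10^-8 m⁴; J_BC = π(0.0459)⁴/32 = 4.36×10^-7 m⁴; J_CD = π(0.0431)⁴/32 = 3.39×10^-7 m⁴.
θ = (T/G)·Σ L_i/J_i = (366.0/16.9×10⁹)·(0.420/4.77×10^-8 + 0.413/4.36×10^-7 + 0.476/3.39×10^-7) = 0.2417 rad.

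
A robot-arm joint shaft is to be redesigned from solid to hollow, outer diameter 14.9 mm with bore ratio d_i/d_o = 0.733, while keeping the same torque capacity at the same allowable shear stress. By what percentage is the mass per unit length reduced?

41.9 %

Equal τ_max and T ⇒ the solid shaft needs d_s³ = d_o³(1−k⁴), so d_s = 14.9·(1−0.733⁴)^(1/3) = 13.30 mm.
Area ratio A_h/A_s = d_o²(1−k²)/d_s² = (1−k²)/(1−k⁴)^(2/3) = 0.5807.
Mass saving = 1 − 0.5807 = 41.9 %.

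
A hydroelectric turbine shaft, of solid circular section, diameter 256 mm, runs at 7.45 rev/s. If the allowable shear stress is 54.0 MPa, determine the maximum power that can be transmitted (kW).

J = πd⁴/32 = π(0.256)⁴/32 = 4.217×10^-4 m⁴.
T_max = τ_allow·J/r = 5.40×10^7 × 4.217×10^-4 / 0.128 = 177900 N·m.
ω = 2π·7.45 = 46.81 rad/s, so P_max = T_max·ω = 8.327×10^6 W.

8330 kW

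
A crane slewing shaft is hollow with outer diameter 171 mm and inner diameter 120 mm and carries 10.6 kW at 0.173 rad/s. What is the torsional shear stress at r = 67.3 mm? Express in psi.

ω = 0.173 rad/s, so T = P/ω = 10.6×10³ / 0.1730 = 61270 N·m.
J = π(d_o⁴ − d_i⁴)/32 = π(0.171⁴ − 0.120⁴)/32 = 6.359×10^-5 m⁴.
Shear stress varies linearly with radius: τ = T·r/J = 61270 × 0.0673 / 6.359×10^-5 = 6.485×10^7 Pa.

9410 psi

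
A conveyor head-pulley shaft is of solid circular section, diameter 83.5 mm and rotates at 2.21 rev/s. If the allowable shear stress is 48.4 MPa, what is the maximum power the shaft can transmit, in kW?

J = πd⁴/32 = π(0.0835)⁴/32 = 4.772×10^-6 m⁴.
T_max = τ_allow·J/r = 4.84×10^7 × 4.772×10^-6 / 0.0418 = 5533 N·m.
ω = 2π·2.21 = 13.89 rad/s, so P_max = T_max·ω = 7.683×10^4 W.

76.8 kW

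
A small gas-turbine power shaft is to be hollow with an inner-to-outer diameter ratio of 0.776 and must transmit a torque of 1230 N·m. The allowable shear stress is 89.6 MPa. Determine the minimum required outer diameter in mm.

47.9 mm

For a hollow shaft with d_i/d_o = 0.776: τ_max = 16T/(π d_o³ (1−k⁴)), so d_o = [16T/(π τ_allow (1−k⁴))]^(1/3) = [16·1230/(π·8.96×10^7·0.6374)]^(1/3) = 0.04787 m.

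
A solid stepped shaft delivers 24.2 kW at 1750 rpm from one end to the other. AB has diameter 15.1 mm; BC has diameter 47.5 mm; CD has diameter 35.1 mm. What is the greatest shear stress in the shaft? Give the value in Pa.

ω = 2π·1750/60 = 183.3 rad/s, so T = P/ω = 24.2×10³ / 183.3 = 132.1 N·m.
Under the same torque, τ_max = 16T/(πd³) is largest where d is smallest — segment AB (d = 15.1 mm).
τ_max = 16·132.1/(π·(0.0151)³) = 1.953×10^8 Pa.

1.95e8 Pa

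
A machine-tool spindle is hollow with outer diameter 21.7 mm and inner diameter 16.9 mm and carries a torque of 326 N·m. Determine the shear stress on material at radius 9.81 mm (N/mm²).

232 N/mm²

J = π(d_o⁴ − d_i⁴)/32 = π(0.0217⁴ − 0.0169⁴)/32 = 1.376×10^-8 m⁴.
Shear stress varies linearly with radius: τ = T·r/J = 326.0 × 0.00981 / 1.376×10^-8 = 2.324×10^8 Pa.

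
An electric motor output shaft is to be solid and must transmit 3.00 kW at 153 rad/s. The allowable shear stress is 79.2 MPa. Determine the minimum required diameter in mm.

ω = 153 rad/s, so T = P/ω = 3.00×10³ / 153.0 = 19.61 N·m.
For a solid shaft τ_max = 16T/(πd³), so d = (16T/(π τ_allow))^(1/3) = (16·19.61/(π·7.92×10^7))^(1/3) = 0.01080 m.

10.8 mm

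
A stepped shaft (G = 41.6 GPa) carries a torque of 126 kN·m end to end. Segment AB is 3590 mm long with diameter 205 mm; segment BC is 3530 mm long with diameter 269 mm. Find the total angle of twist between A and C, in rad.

0.0835 rad

J_AB = π(0.205)⁴/32 = 1.73×10^-4 m⁴; J_BC = π(0.269)⁴/32 = 5.14×10^-4 m⁴.
θ = (T/G)·Σ L_i/J_i = (126000/41.6×10⁹)·(3.59/1.73×10^-4 + 3.53/5.14×10^-4) = 0.08351 rad.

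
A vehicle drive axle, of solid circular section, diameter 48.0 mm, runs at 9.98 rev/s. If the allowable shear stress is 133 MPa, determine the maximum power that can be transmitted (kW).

181 kW

J = πd⁴/32 = π(0.0480)⁴/32 = 5.212×10^-7 m⁴.
T_max = τ_allow·J/r = 1.33×10^8 × 5.212×10^-7 / 0.0240 = 2888 N·m.
ω = 2π·9.98 = 62.71 rad/s, so P_max = T_max·ω = 1.811×10^5 W.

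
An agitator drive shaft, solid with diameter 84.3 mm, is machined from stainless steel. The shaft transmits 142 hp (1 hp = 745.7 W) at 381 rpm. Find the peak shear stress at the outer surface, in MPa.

22.6 MPa

ω = 2π·381/60 = 39.90 rad/s, so T = P/ω = 142×745.7 / 39.90 = 2654 N·m.
J = πd⁴/32 = π(0.0843)⁴/32 = 4.958×10^-6 m⁴.
τ_max = T·r/J = 2654 × 0.0421 / 4.958×10^-6 = 2.256×10^7 Pa.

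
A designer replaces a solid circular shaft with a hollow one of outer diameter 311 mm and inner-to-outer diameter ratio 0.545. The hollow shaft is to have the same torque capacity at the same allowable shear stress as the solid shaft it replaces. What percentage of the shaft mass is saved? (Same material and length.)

25.2 %

Equal τ_max and T ⇒ the solid shaft needs d_s³ = d_o³(1−k⁴), so d_s = 311·(1−0.545⁴)^(1/3) = 301.6 mm.
Area ratio A_h/A_s = d_o²(1−k²)/d_s² = (1−k²)/(1−k⁴)^(2/3) = 0.7476.
Mass saving = 1 − 0.7476 = 25.2 %.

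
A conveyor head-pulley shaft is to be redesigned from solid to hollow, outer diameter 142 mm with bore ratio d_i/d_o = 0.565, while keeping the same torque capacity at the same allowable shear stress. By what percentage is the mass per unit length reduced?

Equal τ_max and T ⇒ the solid shaft needs d_s³ = d_o³(1−k⁴), so d_s = 142·(1−0.565⁴)^(1/3) = 137.0 mm.
Area ratio A_h/A_s = d_o²(1−k²)/d_s² = (1−k²)/(1−k⁴)^(2/3) = 0.7313.
Mass saving = 1 − 0.7313 = 26.9 %.

26.9 %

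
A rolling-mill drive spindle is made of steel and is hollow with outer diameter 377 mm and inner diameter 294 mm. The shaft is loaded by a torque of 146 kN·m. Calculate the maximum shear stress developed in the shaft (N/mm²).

J = π(d_o⁴ − d_i⁴)/32 = π(0.377⁴ − 0.294⁴)/32 = 1.250×10^-3 m⁴.
τ_max = T·r/J = 146000 × 0.189 / 1.250×10^-3 = 2.202×10^7 Pa.

22.0 N/mm²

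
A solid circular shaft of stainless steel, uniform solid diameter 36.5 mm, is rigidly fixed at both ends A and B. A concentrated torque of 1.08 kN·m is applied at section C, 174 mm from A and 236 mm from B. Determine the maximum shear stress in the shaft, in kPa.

With uniform GJ and both ends fixed, compatibility θ_AC = θ_CB gives T_A·a = T_B·b, together with T_A + T_B = T₀.
T_A = T₀·b/(a+b) = 1080·236/410.0 = 621.7 N·m; T_B = 458.3 N·m.
τ in each portion: τ_AC = 6.51×10^7 Pa, τ_CB = 4.80×10^7 Pa; maximum is in AC.
τ_max = T_AC·r/J = 621.7·0.0182/1.74×10^-7 = 6.511×10^7 Pa.

65100 kPa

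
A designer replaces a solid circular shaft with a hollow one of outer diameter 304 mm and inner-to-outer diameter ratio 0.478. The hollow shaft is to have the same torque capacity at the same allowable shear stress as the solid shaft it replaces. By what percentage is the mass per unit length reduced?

Equal τ_max and T ⇒ the solid shaft needs d_s³ = d_o³(1−k⁴), so d_s = 304·(1−0.478⁴)^(1/3) = 298.6 mm.
Area ratio A_h/A_s = d_o²(1−k²)/d_s² = (1−k²)/(1−k⁴)^(2/3) = 0.7996.
Mass saving = 1 − 0.7996 = 20.0 %.

20.0 %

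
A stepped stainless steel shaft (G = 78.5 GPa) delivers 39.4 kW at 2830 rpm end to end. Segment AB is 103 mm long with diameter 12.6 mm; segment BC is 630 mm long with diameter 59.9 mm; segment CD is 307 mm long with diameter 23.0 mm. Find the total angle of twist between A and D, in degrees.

5.17°

ω = 2π·2830/60 = 296.4 rad/s, so T = P/ω = 39.4×10³ / 296.4 = 132.9 N·m.
J_AB = π(0.0126)⁴/32 = 2.47×10^-9 m⁴; J_BC = π(0.0599)⁴/32 = 1.26×10^-6 m⁴; J_CD = π(0.0230)⁴/32 = 2.75×10^-8 m⁴.
θ = (T/G)·Σ L_i/J_i = (132.9/78.5×10⁹)·(0.103/2.47×10^-9 + 0.630/1.26×10^-6 + 0.307/2.75×10^-8) = 0.09027 rad.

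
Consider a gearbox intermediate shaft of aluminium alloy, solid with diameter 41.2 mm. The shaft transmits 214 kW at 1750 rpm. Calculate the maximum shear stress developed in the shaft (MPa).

85.0 MPa

ω = 2π·1750/60 = 183.3 rad/s, so T = P/ω = 214×10³ / 183.3 = 1168 N·m.
J = πd⁴/32 = π(0.0412)⁴/32 = 2.829×10^-7 m⁴.
τ_max = T·r/J = 1168 × 0.0206 / 2.829×10^-7 = 8.504×10^7 Pa.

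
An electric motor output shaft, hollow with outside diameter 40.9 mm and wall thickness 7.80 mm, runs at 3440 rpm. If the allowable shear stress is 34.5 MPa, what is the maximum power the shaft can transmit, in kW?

J = π(d_o⁴ − d_i⁴)/32 = π(0.0409⁴ − 0.0253⁴)/32 = 2.345×10^-7 m⁴.
T_max = τ_allow·J/r = 3.45×10^7 × 2.345×10^-7 / 0.0204 = 395.6 N·m.
ω = 2π·3440/60 = 360.2 rad/s, so P_max = T_max·ω = 1.425×10^5 W.

143 kW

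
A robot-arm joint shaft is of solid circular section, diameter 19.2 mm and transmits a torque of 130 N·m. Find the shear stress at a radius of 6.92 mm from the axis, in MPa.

J = πd⁴/32 = π(0.0192)⁴/32 = 1.334×10^-8 m⁴.
Shear stress varies linearly with radius: τ = T·r/J = 130.0 × 0.00692 / 1.334×10^-8 = 6.743×10^7 Pa.

67.4 MPa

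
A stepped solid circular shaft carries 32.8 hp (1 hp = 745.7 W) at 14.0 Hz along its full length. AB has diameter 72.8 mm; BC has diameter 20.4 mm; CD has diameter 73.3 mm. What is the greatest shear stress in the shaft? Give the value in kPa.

167000 kPa

ω = 2π·14.0 = 87.96 rad/s, so T = P/ω = 32.8×745.7 / 87.96 = 278.1 N·m.
Under the same torque, τ_max = 16T/(πd³) is largest where d is smallest — segment BC (d = 20.4 mm).
τ_max = 16·278.1/(π·(0.0204)³) = 1.668×10^8 Pa.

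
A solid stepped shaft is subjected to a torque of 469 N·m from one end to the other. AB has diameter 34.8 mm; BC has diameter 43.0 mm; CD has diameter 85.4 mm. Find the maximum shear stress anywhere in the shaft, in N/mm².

Under the same torque, τ_max = 16T/(πd³) is largest where d is smallest — segment AB (d = 34.8 mm).
τ_max = 16·469.0/(π·(0.0348)³) = 5.668×10^7 Pa.

56.7 N/mm²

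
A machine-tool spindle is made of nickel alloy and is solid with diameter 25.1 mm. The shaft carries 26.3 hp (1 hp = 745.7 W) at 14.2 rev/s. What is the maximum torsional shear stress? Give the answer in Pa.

ω = 2π·14.2 = 89.22 rad/s, so T = P/ω = 26.3×745.7 / 89.22 = 219.8 N·m.
J = πd⁴/32 = π(0.0251)⁴/32 = 3.897×10^-8 m⁴.
τ_max = T·r/J = 219.8 × 0.0126 / 3.897×10^-8 = 7.079×10^7 Pa.

7.08e7 Pa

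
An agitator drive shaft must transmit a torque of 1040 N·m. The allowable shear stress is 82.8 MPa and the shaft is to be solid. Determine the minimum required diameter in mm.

For a solid shaft τ_max = 16T/(πd³), so d = (16T/(π τ_allow))^(1/3) = (16·1040/(π·8.28×10^7))^(1/3) = 0.03999 m.

40.0 mm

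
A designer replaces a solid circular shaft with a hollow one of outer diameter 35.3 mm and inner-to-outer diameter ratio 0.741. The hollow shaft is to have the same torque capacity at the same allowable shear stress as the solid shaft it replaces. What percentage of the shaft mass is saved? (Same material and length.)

Equal τ_max and T ⇒ the solid shaft needs d_s³ = d_o³(1−k⁴), so d_s = 35.3·(1−0.741⁴)^(1/3) = 31.32 mm.
Area ratio A_h/A_s = d_o²(1−k²)/d_s² = (1−k²)/(1−k⁴)^(2/3) = 0.5728.
Mass saving = 1 − 0.5728 = 42.7 %.

42.7 %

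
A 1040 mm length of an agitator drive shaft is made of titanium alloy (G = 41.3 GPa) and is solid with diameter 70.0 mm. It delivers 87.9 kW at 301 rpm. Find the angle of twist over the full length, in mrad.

29.8 mrad

ω = 2π·301/60 = 31.52 rad/s, so T = P/ω = 87.9×10³ / 31.52 = 2789 N·m.
J = πd⁴/32 = π(0.0700)⁴/32 = 2.357×10^-6 m⁴.
θ = T·L/(G·J) = 2789 × 1.04 / (41.3×10⁹ × 2.357×10^-6) = 0.02979 rad.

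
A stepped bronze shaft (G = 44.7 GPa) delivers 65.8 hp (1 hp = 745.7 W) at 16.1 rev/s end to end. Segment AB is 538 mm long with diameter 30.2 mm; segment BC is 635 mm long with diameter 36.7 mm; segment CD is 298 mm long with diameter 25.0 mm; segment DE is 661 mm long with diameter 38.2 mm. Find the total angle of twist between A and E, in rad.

0.229 rad

ω = 2π·16.1 = 101.2 rad/s, so T = P/ω = 65.8×745.7 / 101.2 = 485.0 N·m.
J_AB = π(0.0302)⁴/32 = 8.17×10^-8 m⁴; J_BC = π(0.0367)⁴/32 = 1.78×10^-7 m⁴; J_CD = π(0.0250)⁴/32 = 3.83×10^-8 m⁴; J_DE = π(0.0382)⁴/32 = 2.09×10^-7 m⁴.
θ = (T/G)·Σ L_i/J_i = (485.0/44.7×10⁹)·(0.538/8.17×10^-8 + 0.635/1.78×10^-7 + 0.298/3.83×10^-8 + 0.661/2.09×10^-7) = 0.2288 rad.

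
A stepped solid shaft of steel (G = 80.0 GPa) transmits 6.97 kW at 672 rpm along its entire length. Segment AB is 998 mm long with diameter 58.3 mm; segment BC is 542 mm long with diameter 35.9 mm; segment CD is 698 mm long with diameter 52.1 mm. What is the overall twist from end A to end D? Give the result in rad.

0.00640 rad

ω = 2π·672/60 = 70.37 rad/s, so T = P/ω = 6.97×10³ / 70.37 = 99.05 N·m.
J_AB = π(0.0583)⁴/32 = 1.13×10^-6 m⁴; J_BC = π(0.0359)⁴/32 = 1.63×10^-7 m⁴; J_CD = π(0.0521)⁴/32 = 7.23×10^-7 m⁴.
θ = (T/G)·Σ L_i/J_i = (99.05/80.0×10⁹)·(0.998/1.13×10^-6 + 0.542/1.63×10^-7 + 0.698/7.23×10^-7) = 6.399×10^-3 rad.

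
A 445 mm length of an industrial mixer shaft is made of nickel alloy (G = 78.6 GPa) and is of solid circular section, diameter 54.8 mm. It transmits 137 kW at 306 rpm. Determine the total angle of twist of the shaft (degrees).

1.57°

ω = 2π·306/60 = 32.04 rad/s, so T = P/ω = 137×10³ / 32.04 = 4275 N·m.
J = πd⁴/32 = π(0.0548)⁴/32 = 8.854×10^-7 m⁴.
θ = T·L/(G·J) = 4275 × 0.445 / (78.6×10⁹ × 8.854×10^-7) = 0.02734 rad.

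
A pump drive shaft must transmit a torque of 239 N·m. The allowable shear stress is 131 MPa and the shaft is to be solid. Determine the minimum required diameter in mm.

For a solid shaft τ_max = 16T/(πd³), so d = (16T/(π τ_allow))^(1/3) = (16·239.0/(π·1.31×10^8))^(1/3) = 0.02102 m.

21.0 mm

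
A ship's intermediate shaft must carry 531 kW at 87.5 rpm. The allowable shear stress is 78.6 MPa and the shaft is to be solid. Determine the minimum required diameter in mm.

ω = 2π·87.5/60 = 9.163 rad/s, so T = P/ω = 531×10³ / 9.163 = 57950 N·m.
For a solid shaft τ_max = 16T/(πd³), so d = (16T/(π τ_allow))^(1/3) = (16·57950/(π·7.86×10^7))^(1/3) = 0.1554 m.

155 mm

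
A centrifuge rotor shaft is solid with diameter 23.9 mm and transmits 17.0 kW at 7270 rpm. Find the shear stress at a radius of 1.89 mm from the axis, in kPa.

ω = 2π·7270/60 = 761.3 rad/s, so T = P/ω = 17.0×10³ / 761.3 = 22.33 N·m.
J = πd⁴/32 = π(0.0239)⁴/32 = 3.203×10^-8 m⁴.
Shear stress varies linearly with radius: τ = T·r/J = 22.33 × 0.00189 / 3.203×10^-8 = 1.318×10^6 Pa.

1320 kPa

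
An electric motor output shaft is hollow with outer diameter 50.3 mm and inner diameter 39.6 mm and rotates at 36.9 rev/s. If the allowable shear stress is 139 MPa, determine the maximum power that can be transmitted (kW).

J = π(d_o⁴ − d_i⁴)/32 = π(0.0503⁴ − 0.0396⁴)/32 = 3.870×10^-7 m⁴.
T_max = τ_allow·J/r = 1.39×10^8 × 3.870×10^-7 / 0.0251 = 2139 N·m.
ω = 2π·36.9 = 231.8 rad/s, so P_max = T_max·ω = 4.959×10^5 W.

496 kW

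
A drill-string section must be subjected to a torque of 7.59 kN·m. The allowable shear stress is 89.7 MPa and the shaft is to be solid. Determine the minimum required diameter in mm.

75.5 mm

For a solid shaft τ_max = 16T/(πd³), so d = (16T/(π τ_allow))^(1/3) = (16·7590/(π·8.97×10^7))^(1/3) = 0.07553 m.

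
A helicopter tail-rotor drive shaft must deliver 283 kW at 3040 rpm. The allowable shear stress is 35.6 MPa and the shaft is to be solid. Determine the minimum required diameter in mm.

ω = 2π·3040/60 = 318.3 rad/s, so T = P/ω = 283×10³ / 318.3 = 889.0 N·m.
For a solid shaft τ_max = 16T/(πd³), so d = (16T/(π τ_allow))^(1/3) = (16·889.0/(π·3.56×10^7))^(1/3) = 0.05029 m.

50.3 mm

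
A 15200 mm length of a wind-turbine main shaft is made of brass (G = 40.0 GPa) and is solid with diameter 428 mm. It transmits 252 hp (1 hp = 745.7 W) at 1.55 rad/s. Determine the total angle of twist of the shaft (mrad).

14.0 mrad

ω = 1.55 rad/s, so T = P/ω = 252×745.7 / 1.550 = 121200 N·m.
J = πd⁴/32 = π(0.428)⁴/32 = 3.294×10^-3 m⁴.
θ = T·L/(G·J) = 121200 × 15.2 / (40.0×10⁹ × 3.294×10^-3) = 0.01398 rad.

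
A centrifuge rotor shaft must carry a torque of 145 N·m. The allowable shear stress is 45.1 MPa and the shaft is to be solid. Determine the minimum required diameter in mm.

25.4 mm

For a solid shaft τ_max = 16T/(πd³), so d = (16T/(π τ_allow))^(1/3) = (16·145.0/(π·4.51×10^7))^(1/3) = 0.02539 m.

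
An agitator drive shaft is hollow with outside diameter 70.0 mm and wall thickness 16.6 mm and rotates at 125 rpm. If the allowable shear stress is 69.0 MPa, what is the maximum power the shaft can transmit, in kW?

J = π(d_o⁴ − d_i⁴)/32 = π(0.0700⁴ − 0.0368⁴)/32 = 2.177×10^-6 m⁴.
T_max = τ_allow·J/r = 6.90×10^7 × 2.177×10^-6 / 0.0350 = 4292 N·m.
ω = 2π·125/60 = 13.09 rad/s, so P_max = T_max·ω = 5.618×10^4 W.

56.2 kW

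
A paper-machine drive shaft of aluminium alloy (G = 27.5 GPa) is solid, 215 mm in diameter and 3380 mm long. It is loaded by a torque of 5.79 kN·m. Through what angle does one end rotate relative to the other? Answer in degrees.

J = πd⁴/32 = π(0.215)⁴/32 = 2.098×10^-4 m⁴.
θ = T·L/(G·J) = 5790 × 3.38 / (27.5×10⁹ × 2.098×10^-4) = 3.392×10^-3 rad.

0.194°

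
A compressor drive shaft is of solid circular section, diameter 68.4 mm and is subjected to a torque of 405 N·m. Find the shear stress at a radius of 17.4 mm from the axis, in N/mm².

J = πd⁴/32 = π(0.0684)⁴/32 = 2.149×10^-6 m⁴.
Shear stress varies linearly with radius: τ = T·r/J = 405.0 × 0.0174 / 2.149×10^-6 = 3.279×10^6 Pa.

3.28 N/mm²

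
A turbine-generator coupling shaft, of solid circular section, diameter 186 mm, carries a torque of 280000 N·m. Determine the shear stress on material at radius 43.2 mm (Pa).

1.03e8 Pa

J = πd⁴/32 = π(0.186)⁴/32 = 1.175×10^-4 m⁴.
Shear stress varies linearly with radius: τ = T·r/J = 280000 × 0.0432 / 1.175×10^-4 = 1.029×10^8 Pa.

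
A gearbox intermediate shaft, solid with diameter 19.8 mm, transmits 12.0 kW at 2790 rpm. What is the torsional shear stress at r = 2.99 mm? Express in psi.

ω = 2π·2790/60 = 292.2 rad/s, so T = P/ω = 12.0×10³ / 292.2 = 41.07 N·m.
J = πd⁴/32 = π(0.0198)⁴/32 = 1.509×10^-8 m⁴.
Shear stress varies linearly with radius: τ = T·r/J = 41.07 × 0.00299 / 1.509×10^-8 = 8.139×10^6 Pa.

1180 psi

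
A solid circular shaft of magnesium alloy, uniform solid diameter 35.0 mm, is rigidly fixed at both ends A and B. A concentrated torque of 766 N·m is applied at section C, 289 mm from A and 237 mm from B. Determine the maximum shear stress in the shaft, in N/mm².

50.0 N/mm²

With uniform GJ and both ends fixed, compatibility θ_AC = θ_CB gives T_A·a = T_B·b, together with T_A + T_B = T₀.
T_A = T₀·b/(a+b) = 766.0·237/526.0 = 345.1 N·m; T_B = 420.9 N·m.
τ in each portion: τ_AC = 4.10×10^7 Pa, τ_CB = 5.00×10^7 Pa; maximum is in CB.
τ_max = T_CB·r/J = 420.9·0.0175/1.47×10^-7 = 4.999×10^7 Pa.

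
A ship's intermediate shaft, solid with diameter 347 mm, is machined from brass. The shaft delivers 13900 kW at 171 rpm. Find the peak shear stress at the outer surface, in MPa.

ω = 2π·171/60 = 17.91 rad/s, so T = P/ω = 13900×10³ / 17.91 = 776200 N·m.
J = πd⁴/32 = π(0.347)⁴/32 = 1.423×10^-3 m⁴.
τ_max = T·r/J = 776200 × 0.173 / 1.423×10^-3 = 9.462×10^7 Pa.

94.6 MPa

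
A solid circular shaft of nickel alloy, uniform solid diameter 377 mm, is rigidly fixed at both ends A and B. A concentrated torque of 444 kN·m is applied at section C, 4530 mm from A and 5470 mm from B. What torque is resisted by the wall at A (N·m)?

243000 N·m

With uniform GJ and both ends fixed, compatibility θ_AC = θ_CB gives T_A·a = T_B·b, together with T_A + T_B = T₀.
T_A = T₀·b/(a+b) = 444000·5470/10000 = 242900 N·m; T_B = 201100 N·m.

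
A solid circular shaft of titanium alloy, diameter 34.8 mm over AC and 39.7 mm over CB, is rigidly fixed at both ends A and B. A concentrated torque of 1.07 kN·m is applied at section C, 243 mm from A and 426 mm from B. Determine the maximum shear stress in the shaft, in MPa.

65.8 MPa

Compatibility: T_A·a/J_AC = T_B·b/J_CB with T_A + T_B = T₀.
J_AC = 1.44×10^-7 m⁴, J_CB = 2.44×10^-7 m⁴, so T_A = T₀·(J_AC/a)/((J_AC/a)+(J_CB/b)) = 544.2 N·m, T_B = 525.8 N·m.
τ in each portion: τ_AC = 6.58×10^7 Pa, τ_CB = 4.28×10^7 Pa; maximum is in AC.
τ_max = T_AC·r/J = 544.2·0.0174/1.44×10^-7 = 6.577×10^7 Pa.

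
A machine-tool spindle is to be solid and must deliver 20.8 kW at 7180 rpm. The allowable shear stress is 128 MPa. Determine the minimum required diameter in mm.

10.3 mm

ω = 2π·7180/60 = 751.9 rad/s, so T = P/ω = 20.8×10³ / 751.9 = 27.66 N·m.
For a solid shaft τ_max = 16T/(πd³), so d = (16T/(π τ_allow))^(1/3) = (16·27.66/(π·1.28×10^8))^(1/3) = 0.01033 m.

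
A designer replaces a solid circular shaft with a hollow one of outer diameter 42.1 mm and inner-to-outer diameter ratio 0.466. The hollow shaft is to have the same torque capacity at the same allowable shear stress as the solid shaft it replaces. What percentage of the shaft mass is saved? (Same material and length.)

19.2 %

Equal τ_max and T ⇒ the solid shaft needs d_s³ = d_o³(1−k⁴), so d_s = 42.1·(1−0.466⁴)^(1/3) = 41.43 mm.
Area ratio A_h/A_s = d_o²(1−k²)/d_s² = (1−k²)/(1−k⁴)^(2/3) = 0.8085.
Mass saving = 1 − 0.8085 = 19.2 %.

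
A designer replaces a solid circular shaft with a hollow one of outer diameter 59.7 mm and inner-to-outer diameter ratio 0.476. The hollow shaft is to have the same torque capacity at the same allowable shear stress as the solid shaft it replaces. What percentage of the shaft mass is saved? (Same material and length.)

Equal τ_max and T ⇒ the solid shaft needs d_s³ = d_o³(1−k⁴), so d_s = 59.7·(1−0.476⁴)^(1/3) = 58.66 mm.
Area ratio A_h/A_s = d_o²(1−k²)/d_s² = (1−k²)/(1−k⁴)^(2/3) = 0.8011.
Mass saving = 1 − 0.8011 = 19.9 %.

19.9 %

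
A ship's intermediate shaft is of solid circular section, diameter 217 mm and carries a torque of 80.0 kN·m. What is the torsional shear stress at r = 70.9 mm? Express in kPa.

26100 kPa

J = πd⁴/32 = π(0.217)⁴/32 = 2.177×10^-4 m⁴.
Shear stress varies linearly with radius: τ = T·r/J = 80000 × 0.0709 / 2.177×10^-4 = 2.606×10^7 Pa.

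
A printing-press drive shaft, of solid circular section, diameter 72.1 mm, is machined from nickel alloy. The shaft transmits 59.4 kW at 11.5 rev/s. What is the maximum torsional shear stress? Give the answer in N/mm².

11.2 N/mm²

ω = 2π·11.5 = 72.26 rad/s, so T = P/ω = 59.4×10³ / 72.26 = 822.1 N·m.
J = πd⁴/32 = π(0.0721)⁴/32 = 2.653×10^-6 m⁴.
τ_max = T·r/J = 822.1 × 0.0360 / 2.653×10^-6 = 1.117×10^7 Pa.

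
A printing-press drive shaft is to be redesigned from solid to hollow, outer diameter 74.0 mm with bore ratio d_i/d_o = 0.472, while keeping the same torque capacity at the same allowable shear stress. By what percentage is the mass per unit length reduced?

Equal τ_max and T ⇒ the solid shaft needs d_s³ = d_o³(1−k⁴), so d_s = 74.0·(1−0.472⁴)^(1/3) = 72.75 mm.
Area ratio A_h/A_s = d_o²(1−k²)/d_s² = (1−k²)/(1−k⁴)^(2/3) = 0.8040.
Mass saving = 1 − 0.8040 = 19.6 %.

19.6 %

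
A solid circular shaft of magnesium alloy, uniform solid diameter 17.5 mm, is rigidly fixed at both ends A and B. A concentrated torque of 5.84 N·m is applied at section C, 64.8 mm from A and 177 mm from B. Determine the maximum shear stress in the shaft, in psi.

With uniform GJ and both ends fixed, compatibility θ_AC = θ_CB gives T_A·a = T_B·b, together with T_A + T_B = T₀.
T_A = T₀·b/(a+b) = 5.840·177/241.8 = 4.275 N·m; T_B = 1.565 N·m.
τ in each portion: τ_AC = 4.06×10^6 Pa, τ_CB = 1.49×10^6 Pa; maximum is in AC.
τ_max = T_AC·r/J = 4.275·0.00875/9.21×10^-9 = 4.062×10^6 Pa.

589 psi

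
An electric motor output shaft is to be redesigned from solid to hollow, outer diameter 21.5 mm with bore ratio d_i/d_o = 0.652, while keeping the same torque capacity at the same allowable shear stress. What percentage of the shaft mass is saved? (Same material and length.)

Equal τ_max and T ⇒ the solid shaft needs d_s³ = d_o³(1−k⁴), so d_s = 21.5·(1−0.652⁴)^(1/3) = 20.12 mm.
Area ratio A_h/A_s = d_o²(1−k²)/d_s² = (1−k²)/(1−k⁴)^(2/3) = 0.6566.
Mass saving = 1 − 0.6566 = 34.3 %.

34.3 %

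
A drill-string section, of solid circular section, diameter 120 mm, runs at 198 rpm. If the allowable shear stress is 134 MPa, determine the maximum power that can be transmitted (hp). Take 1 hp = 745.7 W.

1260 hp

J = πd⁴/32 = π(0.120)⁴/32 = 2.036×10^-5 m⁴.
T_max = τ_allow·J/r = 1.34×10^8 × 2.036×10^-5 / 0.0600 = 45470 N·m.
ω = 2π·198/60 = 20.73 rad/s, so P_max = T_max·ω = 9.427×10^5 W.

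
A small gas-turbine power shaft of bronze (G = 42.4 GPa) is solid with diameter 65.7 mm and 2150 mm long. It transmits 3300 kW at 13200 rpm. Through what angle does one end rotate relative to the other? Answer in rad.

ω = 2π·13200/60 = 1382 rad/s, so T = P/ω = 3300×10³ / 1382 = 2387 N·m.
J = πd⁴/32 = π(0.0657)⁴/32 = 1.829×10^-6 m⁴.
θ = T·L/(G·J) = 2387 × 2.15 / (42.4×10⁹ × 1.829×10^-6) = 0.06618 rad.

0.0662 rad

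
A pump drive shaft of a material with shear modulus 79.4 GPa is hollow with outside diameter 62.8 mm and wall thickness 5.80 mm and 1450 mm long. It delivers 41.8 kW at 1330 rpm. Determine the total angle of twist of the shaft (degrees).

0.368°

ω = 2π·1330/60 = 139.3 rad/s, so T = P/ω = 41.8×10³ / 139.3 = 300.1 N·m.
J = π(d_o⁴ − d_i⁴)/32 = π(0.0628⁴ − 0.0512⁴)/32 = 8.523×10^-7 m⁴.
θ = T·L/(G·J) = 300.1 × 1.45 / (79.4×10⁹ × 8.523×10^-7) = 6.430×10^-3 rad.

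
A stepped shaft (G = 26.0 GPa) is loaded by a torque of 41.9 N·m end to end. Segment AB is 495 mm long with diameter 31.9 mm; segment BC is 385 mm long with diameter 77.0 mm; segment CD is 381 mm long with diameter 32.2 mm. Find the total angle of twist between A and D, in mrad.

13.8 mrad

J_AB = π(0.0319)⁴/32 = 1.02×10^-7 m⁴; J_BC = π(0.0770)⁴/32 = 3.45×10^-6 m⁴; J_CD = π(0.0322)⁴/32 = 1.06×10^-7 m⁴.
θ = (T/G)·Σ L_i/J_i = (41.90/26.0×10⁹)·(0.495/1.02×10^-7 + 0.385/3.45×10^-6 + 0.381/1.06×10^-7) = 0.01384 rad.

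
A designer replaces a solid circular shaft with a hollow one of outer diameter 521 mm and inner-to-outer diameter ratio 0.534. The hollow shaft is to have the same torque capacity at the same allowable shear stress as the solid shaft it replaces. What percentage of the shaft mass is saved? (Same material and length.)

Equal τ_max and T ⇒ the solid shaft needs d_s³ = d_o³(1−k⁴), so d_s = 521·(1−0.534⁴)^(1/3) = 506.5 mm.
Area ratio A_h/A_s = d_o²(1−k²)/d_s² = (1−k²)/(1−k⁴)^(2/3) = 0.7564.
Mass saving = 1 − 0.7564 = 24.4 %.

24.4 %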